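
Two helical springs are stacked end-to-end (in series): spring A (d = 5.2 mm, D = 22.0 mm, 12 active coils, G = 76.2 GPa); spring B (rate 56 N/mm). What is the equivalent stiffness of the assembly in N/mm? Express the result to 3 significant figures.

k_A = Gd⁴/(8D³N_a) = (76.2×10³)(5.2⁴)/(8·22.0³·12) = 54.504 N/mm
Series: 1/k_eq = 1/54.504 + 1/56 = 0.036204; k_eq = 27.621 N/mm

27.6 N/mm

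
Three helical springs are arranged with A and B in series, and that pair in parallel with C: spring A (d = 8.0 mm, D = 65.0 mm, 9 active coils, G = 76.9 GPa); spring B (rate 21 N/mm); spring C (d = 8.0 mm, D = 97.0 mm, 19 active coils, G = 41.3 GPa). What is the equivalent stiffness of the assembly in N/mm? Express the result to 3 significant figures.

10.3 N/mm

k_A = Gd⁴/(8D³N_a) = (76.9×10³)(8.0⁴)/(8·65.0³·9) = 15.93 N/mm
k_C = Gd⁴/(8D³N_a) = (41.3×10³)(8.0⁴)/(8·97.0³·19) = 1.2194 N/mm
Springs A,B series: k_AB = 1/(1/15.93+1/21) = 9.0585 N/mm; parallel with C: k_eq = 9.0585+1.2194 = 10.278 N/mm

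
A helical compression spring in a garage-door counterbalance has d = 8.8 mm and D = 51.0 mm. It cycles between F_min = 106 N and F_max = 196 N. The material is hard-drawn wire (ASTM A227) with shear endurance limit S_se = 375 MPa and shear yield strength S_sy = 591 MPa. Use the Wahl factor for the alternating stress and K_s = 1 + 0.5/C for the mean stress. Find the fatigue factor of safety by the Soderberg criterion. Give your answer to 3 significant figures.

12.2

C = D/d = 51.0/8.8 = 5.7955; K_W = (4C−1)/(4C−4)+0.615/C = 1.2625; K_s = 1+0.5/C = 1.0863
F_a = (F_max−F_min)/2 = 45 N; F_m = (F_max+F_min)/2 = 151 N
τ_a = K_W·8F_aD/(πd³) = 1.2625 × 8.5758 = 10.827 MPa
τ_m = K_s·8F_mD/(πd³) = 1.0863 × 28.777 = 31.259 MPa
Soderberg: 1/n_f = τ_a/S_se + τ_m/S_sy = 10.827/375 + 31.259/591 = 0.02887 + 0.05289 = 0.081764
n_f = 1/0.081764 = 12.23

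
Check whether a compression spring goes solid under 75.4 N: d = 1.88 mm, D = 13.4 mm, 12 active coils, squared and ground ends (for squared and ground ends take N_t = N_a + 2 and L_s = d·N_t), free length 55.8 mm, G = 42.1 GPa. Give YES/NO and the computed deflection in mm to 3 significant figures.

k = Gd⁴/(8D³N_a) = (42.1×10³)(1.88⁴)/(8·13.4³·12) = 2.2768 N/mm
N_t = 14; L_s = 1.88·14 = 26.32 mm; δ_solid = L₀ − L_s = 55.8 − 26.32 = 29.48 mm
δ = F/k = 75.4/2.2768 = 33.116 mm
δ ≥ δ_solid → spring goes solid

YES, δ = 33.1 mm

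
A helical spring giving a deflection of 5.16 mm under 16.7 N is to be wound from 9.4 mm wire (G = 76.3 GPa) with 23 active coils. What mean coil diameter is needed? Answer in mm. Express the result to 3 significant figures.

Required rate k = F/δ = 16.7/5.16 = 3.2364 N/mm
D = (Gd⁴/(8N_a·k))^(1/3) = (76.3×10³·9.4⁴/(8·23·3.2364))^(1/3)
  = (1.00035e+06)^(1/3) = 100.0116 mm

100 mm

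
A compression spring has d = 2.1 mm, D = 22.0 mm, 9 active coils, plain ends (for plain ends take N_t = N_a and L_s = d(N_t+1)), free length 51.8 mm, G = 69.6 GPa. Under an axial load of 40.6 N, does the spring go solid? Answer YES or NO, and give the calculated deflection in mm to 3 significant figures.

NO, δ = 23.0 mm

k = Gd⁴/(8D³N_a) = (69.6×10³)(2.1⁴)/(8·22.0³·9) = 1.7656 N/mm
N_t = 9; L_s = 2.1·10 = 21 mm; δ_solid = L₀ − L_s = 51.8 − 21 = 30.8 mm
δ = F/k = 40.6/1.7656 = 22.995 mm
δ < δ_solid → spring does not go solid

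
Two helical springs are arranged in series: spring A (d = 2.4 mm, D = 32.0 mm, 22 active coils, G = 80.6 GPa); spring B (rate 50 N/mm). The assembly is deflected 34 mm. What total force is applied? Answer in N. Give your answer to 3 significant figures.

k_A = Gd⁴/(8D³N_a) = (80.6×10³)(2.4⁴)/(8·32.0³·22) = 0.46368 N/mm
Series: 1/k_eq = 1/0.46368 + 1/50 = 2.1767; k_eq = 0.45942 N/mm
F = k_eq·δ = 0.45942·34 = 15.62 N

15.6 N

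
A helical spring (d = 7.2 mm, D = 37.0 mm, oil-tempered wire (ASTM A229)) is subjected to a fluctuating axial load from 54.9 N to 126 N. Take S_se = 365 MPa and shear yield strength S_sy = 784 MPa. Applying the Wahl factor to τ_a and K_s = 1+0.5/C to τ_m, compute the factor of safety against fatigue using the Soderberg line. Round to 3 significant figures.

15.6

C = D/d = 37.0/7.2 = 5.1389; K_W = (4C−1)/(4C−4)+0.615/C = 1.3009; K_s = 1+0.5/C = 1.0973
F_a = (F_max−F_min)/2 = 35.55 N; F_m = (F_max+F_min)/2 = 90.45 N
τ_a = K_W·8F_aD/(πd³) = 1.3009 × 8.974 = 11.674 MPa
τ_m = K_s·8F_mD/(πd³) = 1.0973 × 22.832 = 25.054 MPa
Soderberg: 1/n_f = τ_a/S_se + τ_m/S_sy = 11.674/365 + 25.054/784 = 0.03198 + 0.03196 = 0.06394
n_f = 1/0.06394 = 15.64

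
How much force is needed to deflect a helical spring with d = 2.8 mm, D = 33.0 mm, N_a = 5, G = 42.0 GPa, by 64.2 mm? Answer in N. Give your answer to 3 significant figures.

k = Gd⁴/(8D³N_a) = (42.0×10³)(2.8⁴)/(8·33.0³·5) = 1.7959 N/mm
F = k·δ = 1.7959 × 64.2 = 115.3 N

115 N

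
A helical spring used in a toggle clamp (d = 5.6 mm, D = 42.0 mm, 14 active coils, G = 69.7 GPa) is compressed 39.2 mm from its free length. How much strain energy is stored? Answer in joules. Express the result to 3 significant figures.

6.35 J

k = Gd⁴/(8D³N_a) = (69.7×10³)(5.6⁴)/(8·42.0³·14) = 8.2607 N/mm
U = ½kδ² = 0.5 × 8.2607 × 39.2² = 6346.9 N·mm = 6.3469 J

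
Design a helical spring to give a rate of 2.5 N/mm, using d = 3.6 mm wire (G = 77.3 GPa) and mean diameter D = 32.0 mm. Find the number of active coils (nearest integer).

N_a = Gd⁴/(8D³k) = (77.3×10³ × 3.6⁴)/(8 × 32.0³ × 2.5)
    = 1.29834e+07 / 655360 = 19.81 → 20 coils

20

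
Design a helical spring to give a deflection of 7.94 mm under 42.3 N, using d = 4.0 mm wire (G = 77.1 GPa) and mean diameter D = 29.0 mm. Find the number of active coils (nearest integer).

19

Required rate k = F/δ = 42.3/7.94 = 5.3275 N/mm
N_a = Gd⁴/(8D³k) = (77.1×10³ × 4.0⁴)/(8 × 29.0³ × 5.3275)
    = 1.97376e+07 / 1.03945e+06 = 18.99 → 19 coils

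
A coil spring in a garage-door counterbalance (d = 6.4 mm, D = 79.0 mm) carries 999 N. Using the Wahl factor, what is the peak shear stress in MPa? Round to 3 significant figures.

856 MPa

Spring index C = D/d = 79.0/6.4 = 12.3438
K_W = (4C−1)/(4C−4) + 0.615/C = 48.375/45.375 + 0.0498 = 1.1159
τ₀ = 8FD/(πd³) = 8·999·79.0/(π·6.4³) = 631368/823.55 = 766.64 MPa
τ_max = K·τ₀ = 1.1159 × 766.64 = 855.53 MPa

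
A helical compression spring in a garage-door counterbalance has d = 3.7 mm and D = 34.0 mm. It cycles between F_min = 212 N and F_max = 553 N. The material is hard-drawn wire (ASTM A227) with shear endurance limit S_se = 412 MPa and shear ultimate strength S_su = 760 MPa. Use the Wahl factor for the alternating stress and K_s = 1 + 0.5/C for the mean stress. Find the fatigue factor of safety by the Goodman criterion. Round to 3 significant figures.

0.579

C = D/d = 34.0/3.7 = 9.1892; K_W = (4C−1)/(4C−4)+0.615/C = 1.1585; K_s = 1+0.5/C = 1.0544
F_a = (F_max−F_min)/2 = 170.5 N; F_m = (F_max+F_min)/2 = 382.5 N
τ_a = K_W·8F_aD/(πd³) = 1.1585 × 291.43 = 337.63 MPa
τ_m = K_s·8F_mD/(πd³) = 1.0544 × 653.8 = 689.38 MPa
Goodman: 1/n_f = τ_a/S_se + τ_m/S_su = 337.63/412 + 689.38/760 = 0.81949 + 0.90707 = 1.7266
n_f = 1/1.7266 = 0.5792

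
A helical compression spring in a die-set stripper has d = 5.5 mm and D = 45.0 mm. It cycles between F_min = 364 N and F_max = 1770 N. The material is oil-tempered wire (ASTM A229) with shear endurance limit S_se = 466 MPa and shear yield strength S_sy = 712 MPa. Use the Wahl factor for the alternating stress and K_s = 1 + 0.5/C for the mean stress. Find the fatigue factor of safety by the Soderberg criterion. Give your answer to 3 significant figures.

C = D/d = 45.0/5.5 = 8.1818; K_W = (4C−1)/(4C−4)+0.615/C = 1.1796; K_s = 1+0.5/C = 1.0611
F_a = (F_max−F_min)/2 = 703 N; F_m = (F_max+F_min)/2 = 1067 N
τ_a = K_W·8F_aD/(πd³) = 1.1796 × 484.19 = 571.15 MPa
τ_m = K_s·8F_mD/(πd³) = 1.0611 × 734.9 = 779.81 MPa
Soderberg: 1/n_f = τ_a/S_se + τ_m/S_sy = 571.15/466 + 779.81/712 = 1.22565 + 1.09524 = 2.3209
n_f = 1/2.3209 = 0.4309

0.431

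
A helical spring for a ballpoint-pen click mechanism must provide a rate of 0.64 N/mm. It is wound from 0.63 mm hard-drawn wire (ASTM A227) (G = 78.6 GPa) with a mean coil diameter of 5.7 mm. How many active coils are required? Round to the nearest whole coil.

N_a = Gd⁴/(8D³k) = (78.6×10³ × 0.63⁴)/(8 × 5.7³ × 0.64)
    = 12381.8 / 948.188 = 13.06 → 13 coils

13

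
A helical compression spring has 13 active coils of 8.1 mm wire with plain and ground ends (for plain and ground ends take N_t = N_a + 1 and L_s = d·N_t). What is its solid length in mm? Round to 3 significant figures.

113 mm

plain and ground ends: N_t = N_a + 1 = 13 + 1 = 14
L_s = d·N_t = 8.1 × 14 = 113.4 mm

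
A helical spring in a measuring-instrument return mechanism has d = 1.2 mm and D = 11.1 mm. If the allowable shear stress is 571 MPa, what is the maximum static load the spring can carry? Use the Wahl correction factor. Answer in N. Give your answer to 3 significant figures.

30.2 N

C = D/d = 11.1/1.2 = 9.2500
K_W = (4C−1)/(4C−4) + 0.615/C = 36.000/33.000 + 0.0665 = 1.1574
τ_max = K·8FD/(πd³) → F_max = τ_allow·πd³/(8DK)
F_max = 571·π·1.2³/(8·11.1·1.1574) = 3099.8/102.78 = 30.16 N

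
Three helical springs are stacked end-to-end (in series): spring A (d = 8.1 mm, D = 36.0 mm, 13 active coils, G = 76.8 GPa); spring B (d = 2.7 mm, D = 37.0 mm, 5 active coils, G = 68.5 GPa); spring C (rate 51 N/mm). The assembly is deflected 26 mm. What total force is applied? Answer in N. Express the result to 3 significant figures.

44.0 N

k_A = Gd⁴/(8D³N_a) = (76.8×10³)(8.1⁴)/(8·36.0³·13) = 68.133 N/mm
k_B = Gd⁴/(8D³N_a) = (68.5×10³)(2.7⁴)/(8·37.0³·5) = 1.7967 N/mm
Series: 1/k_eq = 1/68.133 + 1/1.7967 + 1/51 = 0.59085; k_eq = 1.6925 N/mm
F = k_eq·δ = 1.6925·26 = 44.004 N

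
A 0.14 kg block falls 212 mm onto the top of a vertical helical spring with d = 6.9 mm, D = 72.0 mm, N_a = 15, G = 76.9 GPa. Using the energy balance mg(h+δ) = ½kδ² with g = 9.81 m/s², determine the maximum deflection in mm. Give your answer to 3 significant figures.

k = Gd⁴/(8D³N_a) = (76.9×10³)(6.9⁴)/(8·72.0³·15) = 3.8917 N/mm
W = mg = 0.14 × 9.81 = 1.3734 N
½kδ² − Wδ − Wh = 0 → δ = (W + √(W² + 2kWh))/k
δ = (1.3734 + √(1.8862 + 2266.25))/3.8917 = (1.3734 + 47.625)/3.8917 = 12.59 mm

12.6 mm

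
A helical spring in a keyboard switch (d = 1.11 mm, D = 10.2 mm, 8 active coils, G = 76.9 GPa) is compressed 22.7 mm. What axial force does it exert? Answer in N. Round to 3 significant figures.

39.0 N

k = Gd⁴/(8D³N_a) = (76.9×10³)(1.11⁴)/(8·10.2³·8) = 1.7188 N/mm
F = k·δ = 1.7188 × 22.7 = 39.018 N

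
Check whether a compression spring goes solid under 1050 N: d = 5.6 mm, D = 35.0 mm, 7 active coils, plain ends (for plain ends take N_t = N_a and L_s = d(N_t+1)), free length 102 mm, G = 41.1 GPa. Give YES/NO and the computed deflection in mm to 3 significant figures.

YES, δ = 62.4 mm

k = Gd⁴/(8D³N_a) = (41.1×10³)(5.6⁴)/(8·35.0³·7) = 16.835 N/mm
N_t = 7; L_s = 5.6·8 = 44.8 mm; δ_solid = L₀ − L_s = 102 − 44.8 = 57.2 mm
δ = F/k = 1050/16.835 = 62.372 mm
δ ≥ δ_solid → spring goes solid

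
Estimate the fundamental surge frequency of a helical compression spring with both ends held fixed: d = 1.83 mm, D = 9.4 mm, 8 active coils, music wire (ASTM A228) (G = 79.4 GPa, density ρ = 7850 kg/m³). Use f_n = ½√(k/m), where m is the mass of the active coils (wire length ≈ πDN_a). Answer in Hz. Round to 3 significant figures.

k = Gd⁴/(8D³N_a) = (79.4×10³)(1.83⁴)/(8·9.4³·8) = 16.752 N/mm = 16752 N/m
Wire length L = πDN_a = π·9.4·8 = 236.25 mm
m = ρ·(πd²/4)·L = 7850 × 2.6302×10⁻⁶ m² × 0.23625 m = 0.0048779 kg
f_n = ½√(k/m) = 0.5·√(16752/0.0048779) = 0.5·√(3.4342e+06) = 926.59 Hz

927 Hz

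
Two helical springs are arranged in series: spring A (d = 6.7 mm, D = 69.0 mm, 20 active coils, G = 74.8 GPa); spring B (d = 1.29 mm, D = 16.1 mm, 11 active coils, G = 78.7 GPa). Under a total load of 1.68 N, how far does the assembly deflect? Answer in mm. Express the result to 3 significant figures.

3.42 mm

k_A = Gd⁴/(8D³N_a) = (74.8×10³)(6.7⁴)/(8·69.0³·20) = 2.8677 N/mm
k_B = Gd⁴/(8D³N_a) = (78.7×10³)(1.29⁴)/(8·16.1³·11) = 0.59344 N/mm
Series: 1/k_eq = 1/2.8677 + 1/0.59344 = 2.0338; k_eq = 0.49169 N/mm
δ = F/k_eq = 1.68/0.49169 = 3.4168 mm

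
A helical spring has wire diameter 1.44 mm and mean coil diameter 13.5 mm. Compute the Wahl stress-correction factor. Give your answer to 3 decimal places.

C = D/d = 13.5/1.44 = 9.3750
K_W = (4C−1)/(4C−4) + 0.615/C = 36.500/33.500 + 0.0656 = 1.1552

1.155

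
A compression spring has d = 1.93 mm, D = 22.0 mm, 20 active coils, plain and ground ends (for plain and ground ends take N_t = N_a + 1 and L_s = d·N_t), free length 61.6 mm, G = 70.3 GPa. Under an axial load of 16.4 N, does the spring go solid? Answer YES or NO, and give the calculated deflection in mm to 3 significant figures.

k = Gd⁴/(8D³N_a) = (70.3×10³)(1.93⁴)/(8·22.0³·20) = 0.57253 N/mm
N_t = 21; L_s = 1.93·21 = 40.53 mm; δ_solid = L₀ − L_s = 61.6 − 40.53 = 21.07 mm
δ = F/k = 16.4/0.57253 = 28.645 mm
δ ≥ δ_solid → spring goes solid

YES, δ = 28.6 mm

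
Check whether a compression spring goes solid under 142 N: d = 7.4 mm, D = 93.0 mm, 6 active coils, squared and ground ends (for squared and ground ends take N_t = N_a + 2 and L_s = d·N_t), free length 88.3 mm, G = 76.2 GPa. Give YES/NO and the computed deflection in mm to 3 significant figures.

NO, δ = 24.0 mm

k = Gd⁴/(8D³N_a) = (76.2×10³)(7.4⁴)/(8·93.0³·6) = 5.9182 N/mm
N_t = 8; L_s = 7.4·8 = 59.2 mm; δ_solid = L₀ − L_s = 88.3 − 59.2 = 29.1 mm
δ = F/k = 142/5.9182 = 23.994 mm
δ < δ_solid → spring does not go solid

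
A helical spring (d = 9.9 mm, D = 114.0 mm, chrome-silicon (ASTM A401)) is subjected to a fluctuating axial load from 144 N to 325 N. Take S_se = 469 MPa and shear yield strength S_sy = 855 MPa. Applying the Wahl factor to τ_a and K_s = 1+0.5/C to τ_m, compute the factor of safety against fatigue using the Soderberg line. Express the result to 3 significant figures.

C = D/d = 114.0/9.9 = 11.5152; K_W = (4C−1)/(4C−4)+0.615/C = 1.1247; K_s = 1+0.5/C = 1.0434
F_a = (F_max−F_min)/2 = 90.5 N; F_m = (F_max+F_min)/2 = 234.5 N
τ_a = K_W·8F_aD/(πd³) = 1.1247 × 27.076 = 30.454 MPa
τ_m = K_s·8F_mD/(πd³) = 1.0434 × 70.159 = 73.205 MPa
Soderberg: 1/n_f = τ_a/S_se + τ_m/S_sy = 30.454/469 + 73.205/855 = 0.06493 + 0.08562 = 0.15055
n_f = 1/0.15055 = 6.642

6.64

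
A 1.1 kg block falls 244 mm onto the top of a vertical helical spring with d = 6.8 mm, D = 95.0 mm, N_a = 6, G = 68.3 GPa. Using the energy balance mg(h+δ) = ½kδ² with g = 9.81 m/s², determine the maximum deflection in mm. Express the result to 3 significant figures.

k = Gd⁴/(8D³N_a) = (68.3×10³)(6.8⁴)/(8·95.0³·6) = 3.5485 N/mm
W = mg = 1.1 × 9.81 = 10.791 N
½kδ² − Wδ − Wh = 0 → δ = (W + √(W² + 2kWh))/k
δ = (10.791 + √(116.45 + 18686.4))/3.5485 = (10.791 + 137.12)/3.5485 = 41.684 mm

41.7 mm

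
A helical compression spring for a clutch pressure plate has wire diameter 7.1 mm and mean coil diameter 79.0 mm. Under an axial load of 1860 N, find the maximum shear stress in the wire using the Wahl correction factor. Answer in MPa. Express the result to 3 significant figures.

Spring index C = D/d = 79.0/7.1 = 11.1268
K_W = (4C−1)/(4C−4) + 0.615/C = 43.507/40.507 + 0.0553 = 1.1293
τ₀ = 8FD/(πd³) = 8·1860·79.0/(π·7.1³) = 1.17552e+06/1124.4 = 1045.5 MPa
τ_max = K·τ₀ = 1.1293 × 1045.5 = 1180.7 MPa

1180 MPa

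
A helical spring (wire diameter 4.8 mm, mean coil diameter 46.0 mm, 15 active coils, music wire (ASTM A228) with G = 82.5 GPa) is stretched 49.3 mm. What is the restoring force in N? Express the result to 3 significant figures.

185 N

k = Gd⁴/(8D³N_a) = (82.5×10³)(4.8⁴)/(8·46.0³·15) = 3.7494 N/mm
F = k·δ = 3.7494 × 49.3 = 184.85 N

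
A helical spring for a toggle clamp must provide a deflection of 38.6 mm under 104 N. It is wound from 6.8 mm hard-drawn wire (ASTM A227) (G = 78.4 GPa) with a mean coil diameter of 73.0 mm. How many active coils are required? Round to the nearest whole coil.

Required rate k = F/δ = 104/38.6 = 2.6943 N/mm
N_a = Gd⁴/(8D³k) = (78.4×10³ × 6.8⁴)/(8 × 73.0³ × 2.6943)
    = 1.6763e+08 / 8.38503e+06 = 19.99 → 20 coils

20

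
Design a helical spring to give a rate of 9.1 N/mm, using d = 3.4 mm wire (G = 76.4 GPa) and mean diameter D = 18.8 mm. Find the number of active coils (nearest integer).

N_a = Gd⁴/(8D³k) = (76.4×10³ × 3.4⁴)/(8 × 18.8³ × 9.1)
    = 1.02096e+07 / 483732 = 21.11 → 21 coils

21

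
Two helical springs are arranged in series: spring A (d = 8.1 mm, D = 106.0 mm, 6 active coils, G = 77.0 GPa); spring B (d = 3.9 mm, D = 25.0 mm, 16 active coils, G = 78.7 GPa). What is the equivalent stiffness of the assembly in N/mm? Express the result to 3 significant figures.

k_A = Gd⁴/(8D³N_a) = (77.0×10³)(8.1⁴)/(8·106.0³·6) = 5.7979 N/mm
k_B = Gd⁴/(8D³N_a) = (78.7×10³)(3.9⁴)/(8·25.0³·16) = 9.1034 N/mm
Series: 1/k_eq = 1/5.7979 + 1/9.1034 = 0.28232; k_eq = 3.542 N/mm

3.54 N/mm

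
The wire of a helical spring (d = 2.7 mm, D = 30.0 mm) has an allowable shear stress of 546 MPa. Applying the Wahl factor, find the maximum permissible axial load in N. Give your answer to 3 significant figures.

C = D/d = 30.0/2.7 = 11.1111
K_W = (4C−1)/(4C−4) + 0.615/C = 43.444/40.444 + 0.0554 = 1.1295
τ_max = K·8FD/(πd³) → F_max = τ_allow·πd³/(8DK)
F_max = 546·π·2.7³/(8·30.0·1.1295) = 33762/271.09 = 124.55 N

125 N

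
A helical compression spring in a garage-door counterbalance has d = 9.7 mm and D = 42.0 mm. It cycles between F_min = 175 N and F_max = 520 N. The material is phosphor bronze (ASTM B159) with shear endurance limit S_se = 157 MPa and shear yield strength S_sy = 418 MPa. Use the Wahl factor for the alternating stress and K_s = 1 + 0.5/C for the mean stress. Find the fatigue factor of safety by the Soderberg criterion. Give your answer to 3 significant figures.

3.51

C = D/d = 42.0/9.7 = 4.3299; K_W = (4C−1)/(4C−4)+0.615/C = 1.3673; K_s = 1+0.5/C = 1.1155
F_a = (F_max−F_min)/2 = 172.5 N; F_m = (F_max+F_min)/2 = 347.5 N
τ_a = K_W·8F_aD/(πd³) = 1.3673 × 20.215 = 27.639 MPa
τ_m = K_s·8F_mD/(πd³) = 1.1155 × 40.722 = 45.424 MPa
Soderberg: 1/n_f = τ_a/S_se + τ_m/S_sy = 27.639/157 + 45.424/418 = 0.17604 + 0.10867 = 0.28471
n_f = 1/0.28471 = 3.512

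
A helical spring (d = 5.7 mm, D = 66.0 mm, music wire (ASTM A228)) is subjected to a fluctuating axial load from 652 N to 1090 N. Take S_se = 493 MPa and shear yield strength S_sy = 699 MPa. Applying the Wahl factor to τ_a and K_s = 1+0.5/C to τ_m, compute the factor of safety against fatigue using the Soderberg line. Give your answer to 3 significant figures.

0.612

C = D/d = 66.0/5.7 = 11.5789; K_W = (4C−1)/(4C−4)+0.615/C = 1.1240; K_s = 1+0.5/C = 1.0432
F_a = (F_max−F_min)/2 = 219 N; F_m = (F_max+F_min)/2 = 871 N
τ_a = K_W·8F_aD/(πd³) = 1.1240 × 198.75 = 223.39 MPa
τ_m = K_s·8F_mD/(πd³) = 1.0432 × 790.46 = 824.59 MPa
Soderberg: 1/n_f = τ_a/S_se + τ_m/S_sy = 223.39/493 + 824.59/699 = 0.45313 + 1.17967 = 1.6328
n_f = 1/1.6328 = 0.6124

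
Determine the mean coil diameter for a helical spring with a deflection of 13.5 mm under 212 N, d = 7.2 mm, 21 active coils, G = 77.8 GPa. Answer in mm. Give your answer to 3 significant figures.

Required rate k = F/δ = 212/13.5 = 15.704 N/mm
D = (Gd⁴/(8N_a·k))^(1/3) = (77.8×10³·7.2⁴/(8·21·15.704))^(1/3)
  = (79249.8)^(1/3) = 42.9536 mm

43.0 mm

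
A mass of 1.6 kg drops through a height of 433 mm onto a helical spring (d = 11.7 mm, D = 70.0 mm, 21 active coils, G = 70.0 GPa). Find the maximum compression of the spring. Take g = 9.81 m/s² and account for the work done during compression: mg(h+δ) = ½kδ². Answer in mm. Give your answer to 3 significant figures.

k = Gd⁴/(8D³N_a) = (70.0×10³)(11.7⁴)/(8·70.0³·21) = 22.763 N/mm
W = mg = 1.6 × 9.81 = 15.696 N
½kδ² − Wδ − Wh = 0 → δ = (W + √(W² + 2kWh))/k
δ = (15.696 + √(246.36 + 309418))/22.763 = (15.696 + 556.47)/22.763 = 25.135 mm

25.1 mm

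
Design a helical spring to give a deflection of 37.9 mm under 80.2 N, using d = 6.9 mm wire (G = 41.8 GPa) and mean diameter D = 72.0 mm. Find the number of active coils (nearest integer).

Required rate k = F/δ = 80.2/37.9 = 2.1161 N/mm
N_a = Gd⁴/(8D³k) = (41.8×10³ × 6.9⁴)/(8 × 72.0³ × 2.1161)
    = 9.47486e+07 / 6.31863e+06 = 15 → 15 coils

15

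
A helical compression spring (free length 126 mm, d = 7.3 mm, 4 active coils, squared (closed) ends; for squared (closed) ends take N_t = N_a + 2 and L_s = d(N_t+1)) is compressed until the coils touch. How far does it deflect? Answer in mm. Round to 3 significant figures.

74.9 mm

N_t = 6; L_s = 7.3·7 = 51.1 mm
δ_solid = L₀ − L_s = 126 − 51.1 = 74.9 mm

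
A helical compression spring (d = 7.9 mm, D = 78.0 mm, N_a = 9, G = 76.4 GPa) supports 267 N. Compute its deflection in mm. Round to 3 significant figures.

k = Gd⁴/(8D³N_a) = (76.4×10³)(7.9⁴)/(8·78.0³·9) = 8.7093 N/mm
δ = F/k = 267 / 8.7093 = 30.657 mm

30.7 mm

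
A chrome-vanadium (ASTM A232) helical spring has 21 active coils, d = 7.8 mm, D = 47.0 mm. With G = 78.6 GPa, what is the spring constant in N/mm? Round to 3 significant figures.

16.7 N/mm

k = Gd⁴/(8D³N_a) = (78.6×10³ × 7.8⁴) / (8 × 47.0³ × 21)
  = 2.90938e+08 / 1.74423e+07 = 16.68 N/mm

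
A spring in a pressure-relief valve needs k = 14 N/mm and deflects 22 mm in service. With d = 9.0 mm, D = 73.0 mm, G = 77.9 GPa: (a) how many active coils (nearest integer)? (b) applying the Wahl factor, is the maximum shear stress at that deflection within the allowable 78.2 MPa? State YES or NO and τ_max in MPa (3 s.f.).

(a) 12 coils; (b) NO, τ_max = 90.7 MPa

N_a = Gd⁴/(8D³k) = (77.9×10³)(9.0⁴)/(8·73.0³·14) = 11.73 → N_a = 12
Actual rate k = Gd⁴/(8D³·12) = 13.686 N/mm
Working load F = kδ = 13.686·22 = 301.09 N
C = 73.0/9.0 = 8.1111; K_W = (4C−1)/(4C−4)+0.615/C = 1.1813
τ_max = K_W·8FD/(πd³) = 1.1813·76.776 = 90.695 MPa
τ_max > 78.2 MPa → exceeds allowable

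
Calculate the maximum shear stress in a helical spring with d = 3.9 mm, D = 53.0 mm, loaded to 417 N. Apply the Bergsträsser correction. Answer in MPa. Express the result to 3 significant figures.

Spring index C = D/d = 53.0/3.9 = 13.5897
K_B = (4C+2)/(4C−3) = 56.359/51.359 = 1.0974
τ₀ = 8FD/(πd³) = 8·417·53.0/(π·3.9³) = 176808/186.36 = 948.76 MPa
τ_max = K·τ₀ = 1.0974 × 948.76 = 1041.1 MPa

1040 MPa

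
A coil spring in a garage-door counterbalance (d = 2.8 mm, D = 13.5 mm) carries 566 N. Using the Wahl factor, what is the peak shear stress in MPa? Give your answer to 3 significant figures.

1170 MPa

Spring index C = D/d = 13.5/2.8 = 4.8214
K_W = (4C−1)/(4C−4) + 0.615/C = 18.286/15.286 + 0.1276 = 1.3238
τ₀ = 8FD/(πd³) = 8·566·13.5/(π·2.8³) = 61128/68.964 = 886.37 MPa
τ_max = K·τ₀ = 1.3238 × 886.37 = 1173.4 MPa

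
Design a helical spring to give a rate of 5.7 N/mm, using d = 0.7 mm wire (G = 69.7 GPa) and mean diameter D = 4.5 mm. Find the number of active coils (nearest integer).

4

N_a = Gd⁴/(8D³k) = (69.7×10³ × 0.7⁴)/(8 × 4.5³ × 5.7)
    = 16735 / 4155.3 = 4.027 → 4 coils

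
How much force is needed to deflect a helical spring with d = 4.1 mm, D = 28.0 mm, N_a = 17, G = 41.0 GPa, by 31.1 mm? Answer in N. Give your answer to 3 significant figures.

k = Gd⁴/(8D³N_a) = (41.0×10³)(4.1⁴)/(8·28.0³·17) = 3.8807 N/mm
F = k·δ = 3.8807 × 31.1 = 120.69 N

121 N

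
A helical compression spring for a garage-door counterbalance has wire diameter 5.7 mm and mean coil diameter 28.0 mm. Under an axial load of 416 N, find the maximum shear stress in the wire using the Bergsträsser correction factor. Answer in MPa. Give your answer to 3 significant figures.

208 MPa

Spring index C = D/d = 28.0/5.7 = 4.9123
K_B = (4C+2)/(4C−3) = 21.649/16.649 = 1.3003
τ₀ = 8FD/(πd³) = 8·416·28.0/(π·5.7³) = 93184/581.8 = 160.16 MPa
τ_max = K·τ₀ = 1.3003 × 160.16 = 208.26 MPa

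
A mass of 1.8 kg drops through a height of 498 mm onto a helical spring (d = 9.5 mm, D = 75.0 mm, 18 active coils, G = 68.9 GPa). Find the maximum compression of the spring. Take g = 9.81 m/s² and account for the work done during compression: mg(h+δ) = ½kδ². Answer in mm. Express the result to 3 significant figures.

45.6 mm

k = Gd⁴/(8D³N_a) = (68.9×10³)(9.5⁴)/(8·75.0³·18) = 9.2378 N/mm
W = mg = 1.8 × 9.81 = 17.658 N
½kδ² − Wδ − Wh = 0 → δ = (W + √(W² + 2kWh))/k
δ = (17.658 + √(311.8 + 162468))/9.2378 = (17.658 + 403.46)/9.2378 = 45.587 mm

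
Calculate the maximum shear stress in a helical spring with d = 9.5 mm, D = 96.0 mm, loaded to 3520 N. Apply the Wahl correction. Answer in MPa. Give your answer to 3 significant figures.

Spring index C = D/d = 96.0/9.5 = 10.1053
K_W = (4C−1)/(4C−4) + 0.615/C = 39.421/36.421 + 0.0609 = 1.1432
τ₀ = 8FD/(πd³) = 8·3520·96.0/(π·9.5³) = 2.70336e+06/2693.5 = 1003.7 MPa
τ_max = K·τ₀ = 1.1432 × 1003.7 = 1147.4 MPa

1150 MPa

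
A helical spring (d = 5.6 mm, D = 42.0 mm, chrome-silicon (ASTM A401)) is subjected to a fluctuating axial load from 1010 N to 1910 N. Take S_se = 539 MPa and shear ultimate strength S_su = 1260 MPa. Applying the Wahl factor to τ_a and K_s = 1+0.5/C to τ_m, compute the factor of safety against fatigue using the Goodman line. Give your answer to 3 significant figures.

0.734

C = D/d = 42.0/5.6 = 7.5000; K_W = (4C−1)/(4C−4)+0.615/C = 1.1974; K_s = 1+0.5/C = 1.0667
F_a = (F_max−F_min)/2 = 450 N; F_m = (F_max+F_min)/2 = 1460 N
τ_a = K_W·8F_aD/(πd³) = 1.1974 × 274.06 = 328.15 MPa
τ_m = K_s·8F_mD/(πd³) = 1.0667 × 889.16 = 948.43 MPa
Goodman: 1/n_f = τ_a/S_se + τ_m/S_su = 328.15/539 + 948.43/1260 = 0.60881 + 0.75273 = 1.3615
n_f = 1/1.3615 = 0.7345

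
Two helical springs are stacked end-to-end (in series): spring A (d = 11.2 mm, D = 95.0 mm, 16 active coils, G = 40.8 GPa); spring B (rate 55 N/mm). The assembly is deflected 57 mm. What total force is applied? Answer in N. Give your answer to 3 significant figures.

301 N

k_A = Gd⁴/(8D³N_a) = (40.8×10³)(11.2⁴)/(8·95.0³·16) = 5.8499 N/mm
Series: 1/k_eq = 1/5.8499 + 1/55 = 0.18912; k_eq = 5.2875 N/mm
F = k_eq·δ = 5.2875·57 = 301.39 N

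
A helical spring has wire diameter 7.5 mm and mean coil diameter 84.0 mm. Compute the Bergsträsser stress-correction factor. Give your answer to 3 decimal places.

C = D/d = 84.0/7.5 = 11.2000
K_B = (4C+2)/(4C−3) = 46.800/41.800 = 1.1196

1.120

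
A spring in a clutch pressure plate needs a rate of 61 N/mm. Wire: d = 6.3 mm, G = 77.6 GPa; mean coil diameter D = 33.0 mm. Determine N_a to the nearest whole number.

7

N_a = Gd⁴/(8D³k) = (77.6×10³ × 6.3⁴)/(8 × 33.0³ × 61)
    = 1.22243e+08 / 1.75373e+07 = 6.97 → 7 coils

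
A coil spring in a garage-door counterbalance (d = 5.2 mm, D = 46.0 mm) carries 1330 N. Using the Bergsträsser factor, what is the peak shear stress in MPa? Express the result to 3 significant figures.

1280 MPa

Spring index C = D/d = 46.0/5.2 = 8.8462
K_B = (4C+2)/(4C−3) = 37.385/32.385 = 1.1544
τ₀ = 8FD/(πd³) = 8·1330·46.0/(π·5.2³) = 489440/441.73 = 1108 MPa
τ_max = K·τ₀ = 1.1544 × 1108 = 1279.1 MPa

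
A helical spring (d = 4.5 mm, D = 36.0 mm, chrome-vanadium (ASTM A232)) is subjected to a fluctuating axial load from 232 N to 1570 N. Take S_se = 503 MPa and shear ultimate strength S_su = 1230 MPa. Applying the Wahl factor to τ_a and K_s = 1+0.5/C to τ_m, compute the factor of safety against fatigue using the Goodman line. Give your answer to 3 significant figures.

0.422

C = D/d = 36.0/4.5 = 8.0000; K_W = (4C−1)/(4C−4)+0.615/C = 1.1840; K_s = 1+0.5/C = 1.0625
F_a = (F_max−F_min)/2 = 669 N; F_m = (F_max+F_min)/2 = 901 N
τ_a = K_W·8F_aD/(πd³) = 1.1840 × 673.02 = 796.87 MPa
τ_m = K_s·8F_mD/(πd³) = 1.0625 × 906.42 = 963.07 MPa
Goodman: 1/n_f = τ_a/S_se + τ_m/S_su = 796.87/503 + 963.07/1230 = 1.58424 + 0.78299 = 2.3672
n_f = 1/2.3672 = 0.4224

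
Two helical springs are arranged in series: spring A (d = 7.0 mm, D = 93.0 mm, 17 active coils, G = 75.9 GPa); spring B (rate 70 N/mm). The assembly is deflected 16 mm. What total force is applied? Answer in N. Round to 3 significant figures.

26.0 N

k_A = Gd⁴/(8D³N_a) = (75.9×10³)(7.0⁴)/(8·93.0³·17) = 1.6659 N/mm
Series: 1/k_eq = 1/1.6659 + 1/70 = 0.61457; k_eq = 1.6272 N/mm
F = k_eq·δ = 1.6272·16 = 26.035 N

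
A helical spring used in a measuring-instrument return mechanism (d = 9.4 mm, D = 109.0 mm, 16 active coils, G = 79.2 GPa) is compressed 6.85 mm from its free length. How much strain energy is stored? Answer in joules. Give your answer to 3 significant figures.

k = Gd⁴/(8D³N_a) = (79.2×10³)(9.4⁴)/(8·109.0³·16) = 3.7303 N/mm
U = ½kδ² = 0.5 × 3.7303 × 6.85² = 87.518 N·mm = 0.087518 J

0.0875 J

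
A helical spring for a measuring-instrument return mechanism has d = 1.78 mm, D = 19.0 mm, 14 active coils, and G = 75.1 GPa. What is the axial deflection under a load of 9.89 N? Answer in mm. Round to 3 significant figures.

10.1 mm

k = Gd⁴/(8D³N_a) = (75.1×10³)(1.78⁴)/(8·19.0³·14) = 0.98139 N/mm
δ = F/k = 9.89 / 0.98139 = 10.078 mm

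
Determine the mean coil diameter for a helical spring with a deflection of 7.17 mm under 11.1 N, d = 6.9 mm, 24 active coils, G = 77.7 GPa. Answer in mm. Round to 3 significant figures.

Required rate k = F/δ = 11.1/7.17 = 1.5481 N/mm
D = (Gd⁴/(8N_a·k))^(1/3) = (77.7×10³·6.9⁴/(8·24·1.5481))^(1/3)
  = (592533)^(1/3) = 83.9919 mm

84.0 mm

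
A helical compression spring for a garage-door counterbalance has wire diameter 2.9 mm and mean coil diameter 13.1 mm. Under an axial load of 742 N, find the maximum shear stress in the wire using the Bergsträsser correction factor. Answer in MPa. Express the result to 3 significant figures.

Spring index C = D/d = 13.1/2.9 = 4.5172
K_B = (4C+2)/(4C−3) = 20.069/15.069 = 1.3318
τ₀ = 8FD/(πd³) = 8·742·13.1/(π·2.9³) = 77761.6/76.62 = 1014.9 MPa
τ_max = K·τ₀ = 1.3318 × 1014.9 = 1351.6 MPa

1350 MPa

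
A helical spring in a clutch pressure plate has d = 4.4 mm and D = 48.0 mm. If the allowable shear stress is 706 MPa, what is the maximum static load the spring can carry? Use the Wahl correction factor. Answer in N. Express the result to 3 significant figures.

C = D/d = 48.0/4.4 = 10.9091
K_W = (4C−1)/(4C−4) + 0.615/C = 42.636/39.636 + 0.0564 = 1.1321
τ_max = K·8FD/(πd³) → F_max = τ_allow·πd³/(8DK)
F_max = 706·π·4.4³/(8·48.0·1.1321) = 1.8894e+05/434.71 = 434.62 N

435 N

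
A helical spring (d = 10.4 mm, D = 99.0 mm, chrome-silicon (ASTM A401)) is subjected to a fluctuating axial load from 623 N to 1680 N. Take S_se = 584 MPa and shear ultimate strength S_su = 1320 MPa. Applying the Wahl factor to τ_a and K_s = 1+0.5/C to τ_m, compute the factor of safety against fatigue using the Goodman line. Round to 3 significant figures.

C = D/d = 99.0/10.4 = 9.5192; K_W = (4C−1)/(4C−4)+0.615/C = 1.1526; K_s = 1+0.5/C = 1.0525
F_a = (F_max−F_min)/2 = 528.5 N; F_m = (F_max+F_min)/2 = 1151.5 N
τ_a = K_W·8F_aD/(πd³) = 1.1526 × 118.45 = 136.53 MPa
τ_m = K_s·8F_mD/(πd³) = 1.0525 × 258.07 = 271.63 MPa
Goodman: 1/n_f = τ_a/S_se + τ_m/S_su = 136.53/584 + 271.63/1320 = 0.23378 + 0.20578 = 0.43955
n_f = 1/0.43955 = 2.275

2.28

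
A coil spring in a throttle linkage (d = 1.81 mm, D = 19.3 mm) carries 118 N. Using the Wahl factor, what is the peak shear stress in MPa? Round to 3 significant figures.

Spring index C = D/d = 19.3/1.81 = 10.6630
K_W = (4C−1)/(4C−4) + 0.615/C = 41.652/38.652 + 0.0577 = 1.1353
τ₀ = 8FD/(πd³) = 8·118·19.3/(π·1.81³) = 18219.2/18.629 = 978.01 MPa
τ_max = K·τ₀ = 1.1353 × 978.01 = 1110.3 MPa

1110 MPa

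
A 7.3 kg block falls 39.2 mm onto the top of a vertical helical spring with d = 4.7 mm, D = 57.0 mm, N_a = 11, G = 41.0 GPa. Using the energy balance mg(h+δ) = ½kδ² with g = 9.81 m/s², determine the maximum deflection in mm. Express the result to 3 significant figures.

148 mm

k = Gd⁴/(8D³N_a) = (41.0×10³)(4.7⁴)/(8·57.0³·11) = 1.2276 N/mm
W = mg = 7.3 × 9.81 = 71.613 N
½kδ² − Wδ − Wh = 0 → δ = (W + √(W² + 2kWh))/k
δ = (71.613 + √(5128.4 + 6892.49))/1.2276 = (71.613 + 109.64)/1.2276 = 147.64 mm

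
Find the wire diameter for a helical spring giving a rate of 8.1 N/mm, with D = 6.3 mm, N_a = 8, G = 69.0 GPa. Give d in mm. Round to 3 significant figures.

1.17 mm

d = (8D³N_a·k / G)^(1/4) = (8·6.3³·8·8.1 / (69.0×10³))^0.25
  = (1.8786)^0.25 = 1.1707 mm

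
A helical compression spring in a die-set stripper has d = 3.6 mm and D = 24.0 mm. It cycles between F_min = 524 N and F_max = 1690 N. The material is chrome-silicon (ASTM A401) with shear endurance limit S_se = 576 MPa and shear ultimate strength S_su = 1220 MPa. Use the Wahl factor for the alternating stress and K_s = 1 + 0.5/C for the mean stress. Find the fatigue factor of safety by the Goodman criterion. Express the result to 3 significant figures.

0.345

C = D/d = 24.0/3.6 = 6.6667; K_W = (4C−1)/(4C−4)+0.615/C = 1.2246; K_s = 1+0.5/C = 1.0750
F_a = (F_max−F_min)/2 = 583 N; F_m = (F_max+F_min)/2 = 1107 N
τ_a = K_W·8F_aD/(πd³) = 1.2246 × 763.68 = 935.21 MPa
τ_m = K_s·8F_mD/(πd³) = 1.0750 × 1450.1 = 1558.8 MPa
Goodman: 1/n_f = τ_a/S_se + τ_m/S_su = 935.21/576 + 1558.8/1220 = 1.62362 + 1.27773 = 2.9014
n_f = 1/2.9014 = 0.3447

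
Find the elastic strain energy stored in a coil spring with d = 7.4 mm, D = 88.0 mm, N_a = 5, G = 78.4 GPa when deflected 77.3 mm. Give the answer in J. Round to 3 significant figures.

k = Gd⁴/(8D³N_a) = (78.4×10³)(7.4⁴)/(8·88.0³·5) = 8.6245 N/mm
U = ½kδ² = 0.5 × 8.6245 × 77.3² = 25767 N·mm = 25.767 J

25.8 J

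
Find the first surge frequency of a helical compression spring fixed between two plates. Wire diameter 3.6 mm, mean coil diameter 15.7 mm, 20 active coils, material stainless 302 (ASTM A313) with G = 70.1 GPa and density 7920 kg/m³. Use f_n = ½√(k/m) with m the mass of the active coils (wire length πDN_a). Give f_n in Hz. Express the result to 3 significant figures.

k = Gd⁴/(8D³N_a) = (70.1×10³)(3.6⁴)/(8·15.7³·20) = 19.016 N/mm = 19016 N/m
Wire length L = πDN_a = π·15.7·20 = 986.46 mm
m = ρ·(πd²/4)·L = 7920 × 10.179×10⁻⁶ m² × 0.98646 m = 0.079524 kg
f_n = ½√(k/m) = 0.5·√(19016/0.079524) = 0.5·√(2.3912e+05) = 244.5 Hz

244 Hz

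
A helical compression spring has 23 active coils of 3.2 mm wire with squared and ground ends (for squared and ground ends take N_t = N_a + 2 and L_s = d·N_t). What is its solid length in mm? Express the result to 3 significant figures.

80.0 mm

squared and ground ends: N_t = N_a + 2 = 23 + 2 = 25
L_s = d·N_t = 3.2 × 25 = 80 mm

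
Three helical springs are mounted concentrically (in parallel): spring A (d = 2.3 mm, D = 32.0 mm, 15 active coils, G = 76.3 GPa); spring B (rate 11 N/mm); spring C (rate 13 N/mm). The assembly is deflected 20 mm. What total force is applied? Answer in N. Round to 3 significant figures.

491 N

k_A = Gd⁴/(8D³N_a) = (76.3×10³)(2.3⁴)/(8·32.0³·15) = 0.54301 N/mm
Parallel: k_eq = 0.54301 + 11 + 13 = 24.543 N/mm
F = k_eq·δ = 24.543·20 = 490.86 N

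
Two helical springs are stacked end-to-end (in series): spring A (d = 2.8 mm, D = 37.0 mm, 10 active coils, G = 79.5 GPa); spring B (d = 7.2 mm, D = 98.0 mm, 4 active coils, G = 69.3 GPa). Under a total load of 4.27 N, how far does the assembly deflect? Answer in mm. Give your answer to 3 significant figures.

k_A = Gd⁴/(8D³N_a) = (79.5×10³)(2.8⁴)/(8·37.0³·10) = 1.2059 N/mm
k_B = Gd⁴/(8D³N_a) = (69.3×10³)(7.2⁴)/(8·98.0³·4) = 6.1835 N/mm
Series: 1/k_eq = 1/1.2059 + 1/6.1835 = 0.99099; k_eq = 1.0091 N/mm
δ = F/k_eq = 4.27/1.0091 = 4.2315 mm

4.23 mm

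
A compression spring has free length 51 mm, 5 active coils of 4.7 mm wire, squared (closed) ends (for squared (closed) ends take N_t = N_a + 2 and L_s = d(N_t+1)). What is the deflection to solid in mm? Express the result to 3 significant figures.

N_t = 7; L_s = 4.7·8 = 37.6 mm
δ_solid = L₀ − L_s = 51 − 37.6 = 13.4 mm

13.4 mm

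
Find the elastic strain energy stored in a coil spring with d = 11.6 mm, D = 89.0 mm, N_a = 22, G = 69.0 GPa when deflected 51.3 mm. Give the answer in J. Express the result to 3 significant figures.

k = Gd⁴/(8D³N_a) = (69.0×10³)(11.6⁴)/(8·89.0³·22) = 10.069 N/mm
U = ½kδ² = 0.5 × 10.069 × 51.3² = 13250 N·mm = 13.25 J

13.2 J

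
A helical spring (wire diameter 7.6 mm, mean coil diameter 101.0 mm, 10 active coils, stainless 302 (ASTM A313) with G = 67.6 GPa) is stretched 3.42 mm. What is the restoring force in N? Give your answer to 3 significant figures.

9.36 N

k = Gd⁴/(8D³N_a) = (67.6×10³)(7.6⁴)/(8·101.0³·10) = 2.7362 N/mm
F = k·δ = 2.7362 × 3.42 = 9.3578 N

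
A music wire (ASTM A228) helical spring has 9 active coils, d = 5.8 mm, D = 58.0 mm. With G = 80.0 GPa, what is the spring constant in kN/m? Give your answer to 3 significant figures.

k = Gd⁴/(8D³N_a) = (80.0×10³ × 5.8⁴) / (8 × 58.0³ × 9)
  = 9.0532e+07 / 1.40481e+07 = 6.4444 N/mm

6.44 kN/m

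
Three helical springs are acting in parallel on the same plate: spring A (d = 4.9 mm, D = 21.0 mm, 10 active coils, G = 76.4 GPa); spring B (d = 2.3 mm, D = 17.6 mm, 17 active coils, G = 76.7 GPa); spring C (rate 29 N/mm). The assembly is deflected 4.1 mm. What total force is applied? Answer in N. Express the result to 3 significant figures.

375 N

k_A = Gd⁴/(8D³N_a) = (76.4×10³)(4.9⁴)/(8·21.0³·10) = 59.447 N/mm
k_B = Gd⁴/(8D³N_a) = (76.7×10³)(2.3⁴)/(8·17.6³·17) = 2.8949 N/mm
Parallel: k_eq = 59.447 + 2.8949 + 29 = 91.342 N/mm
F = k_eq·δ = 91.342·4.1 = 374.5 N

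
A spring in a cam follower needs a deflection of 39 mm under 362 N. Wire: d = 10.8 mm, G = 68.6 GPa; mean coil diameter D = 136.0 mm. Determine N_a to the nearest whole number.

Required rate k = F/δ = 362/39 = 9.2821 N/mm
N_a = Gd⁴/(8D³k) = (68.6×10³ × 10.8⁴)/(8 × 136.0³ × 9.2821)
    = 9.33295e+08 / 1.86789e+08 = 4.997 → 5 coils

5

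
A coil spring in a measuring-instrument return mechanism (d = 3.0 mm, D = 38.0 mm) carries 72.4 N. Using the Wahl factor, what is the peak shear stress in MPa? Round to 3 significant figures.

Spring index C = D/d = 38.0/3.0 = 12.6667
K_W = (4C−1)/(4C−4) + 0.615/C = 49.667/46.667 + 0.0486 = 1.1128
τ₀ = 8FD/(πd³) = 8·72.4·38.0/(π·3.0³) = 22009.6/84.823 = 259.48 MPa
τ_max = K·τ₀ = 1.1128 × 259.48 = 288.76 MPa

289 MPa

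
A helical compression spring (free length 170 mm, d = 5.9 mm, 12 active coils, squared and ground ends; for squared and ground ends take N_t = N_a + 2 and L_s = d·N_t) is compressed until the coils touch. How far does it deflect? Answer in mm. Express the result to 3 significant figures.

N_t = 14; L_s = 5.9·14 = 82.6 mm
δ_solid = L₀ − L_s = 170 − 82.6 = 87.4 mm

87.4 mm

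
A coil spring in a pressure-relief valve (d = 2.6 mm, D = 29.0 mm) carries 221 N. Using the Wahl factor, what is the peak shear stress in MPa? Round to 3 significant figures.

Spring index C = D/d = 29.0/2.6 = 11.1538
K_W = (4C−1)/(4C−4) + 0.615/C = 43.615/40.615 + 0.0551 = 1.1290
τ₀ = 8FD/(πd³) = 8·221·29.0/(π·2.6³) = 51272/55.217 = 928.56 MPa
τ_max = K·τ₀ = 1.1290 × 928.56 = 1048.3 MPa

1050 MPa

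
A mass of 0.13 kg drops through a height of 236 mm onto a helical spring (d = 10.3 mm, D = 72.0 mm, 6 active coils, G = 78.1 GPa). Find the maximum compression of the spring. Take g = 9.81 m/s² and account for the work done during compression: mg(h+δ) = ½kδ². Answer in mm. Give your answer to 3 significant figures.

k = Gd⁴/(8D³N_a) = (78.1×10³)(10.3⁴)/(8·72.0³·6) = 49.064 N/mm
W = mg = 0.13 × 9.81 = 1.2753 N
½kδ² − Wδ − Wh = 0 → δ = (W + √(W² + 2kWh))/k
δ = (1.2753 + √(1.6264 + 29533.5))/49.064 = (1.2753 + 171.86)/49.064 = 3.5287 mm

3.53 mm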